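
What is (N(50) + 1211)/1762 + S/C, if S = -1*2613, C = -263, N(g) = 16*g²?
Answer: 15442599/463406 ≈ 33.324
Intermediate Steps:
S = -2613
(N(50) + 1211)/1762 + S/C = (16*50² + 1211)/1762 - 2613/(-263) = (16*2500 + 1211)*(1/1762) - 2613*(-1/263) = (40000 + 1211)*(1/1762) + 2613/263 = 41211*(1/1762) + 2613/263 = 41211/1762 + 2613/263 = 15442599/463406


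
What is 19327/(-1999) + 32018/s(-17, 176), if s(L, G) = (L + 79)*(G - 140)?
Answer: 10433059/2230884 ≈ 4.6767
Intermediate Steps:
s(L, G) = (-140 + G)*(79 + L) (s(L, G) = (79 + L)*(-140 + G) = (-140 + G)*(79 + L))
19327/(-1999) + 32018/s(-17, 176) = 19327/(-1999) + 32018/(-11060 - 140*(-17) + 79*176 + 176*(-17)) = 19327*(-1/1999) + 32018/(-11060 + 2380 + 13904 - 2992) = -19327/1999 + 32018/2232 = -19327/1999 + 32018*(1/2232) = -19327/1999 + 16009/1116 = 10433059/2230884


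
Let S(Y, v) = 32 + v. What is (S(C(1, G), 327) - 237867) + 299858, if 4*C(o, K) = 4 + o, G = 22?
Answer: 62350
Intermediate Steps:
C(o, K) = 1 + o/4 (C(o, K) = (4 + o)/4 = 1 + o/4)
(S(C(1, G), 327) - 237867) + 299858 = ((32 + 327) - 237867) + 299858 = (359 - 237867) + 299858 = -237508 + 299858 = 62350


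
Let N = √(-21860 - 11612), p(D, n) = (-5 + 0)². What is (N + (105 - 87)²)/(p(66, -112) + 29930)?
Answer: 108/9985 + 8*I*√523/29955 ≈ 0.010816 + 0.0061076*I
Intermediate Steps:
p(D, n) = 25 (p(D, n) = (-5)² = 25)
N = 8*I*√523 (N = √(-33472) = 8*I*√523 ≈ 182.95*I)
(N + (105 - 87)²)/(p(66, -112) + 29930) = (8*I*√523 + (105 - 87)²)/(25 + 29930) = (8*I*√523 + 18²)/29955 = (8*I*√523 + 324)*(1/29955) = (324 + 8*I*√523)*(1/29955) = 108/9985 + 8*I*√523/29955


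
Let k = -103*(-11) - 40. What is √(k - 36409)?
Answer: 18*I*√109 ≈ 187.93*I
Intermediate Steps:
k = 1093 (k = 1133 - 40 = 1093)
√(k - 36409) = √(1093 - 36409) = √(-35316) = 18*I*√109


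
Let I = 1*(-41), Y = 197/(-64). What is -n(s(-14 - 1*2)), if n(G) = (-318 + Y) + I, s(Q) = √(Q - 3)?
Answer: 23173/64 ≈ 362.08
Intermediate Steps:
Y = -197/64 (Y = 197*(-1/64) = -197/64 ≈ -3.0781)
I = -41
s(Q) = √(-3 + Q)
n(G) = -23173/64 (n(G) = (-318 - 197/64) - 41 = -20549/64 - 41 = -23173/64)
-n(s(-14 - 1*2)) = -1*(-23173/64) = 23173/64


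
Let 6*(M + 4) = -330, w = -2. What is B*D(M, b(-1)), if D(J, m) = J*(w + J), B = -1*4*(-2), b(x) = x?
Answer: 28792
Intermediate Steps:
M = -59 (M = -4 + (⅙)*(-330) = -4 - 55 = -59)
B = 8 (B = -4*(-2) = 8)
D(J, m) = J*(-2 + J)
B*D(M, b(-1)) = 8*(-59*(-2 - 59)) = 8*(-59*(-61)) = 8*3599 = 28792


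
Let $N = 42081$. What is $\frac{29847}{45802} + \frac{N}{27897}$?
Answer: $\frac{920011907}{425912798} \approx 2.1601$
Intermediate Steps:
$\frac{29847}{45802} + \frac{N}{27897} = \frac{29847}{45802} + \frac{42081}{27897} = 29847 \cdot \frac{1}{45802} + 42081 \cdot \frac{1}{27897} = \frac{29847}{45802} + \frac{14027}{9299} = \frac{920011907}{425912798}$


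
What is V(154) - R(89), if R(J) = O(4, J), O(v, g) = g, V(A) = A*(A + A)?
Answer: 47343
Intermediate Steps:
V(A) = 2*A² (V(A) = A*(2*A) = 2*A²)
R(J) = J
V(154) - R(89) = 2*154² - 1*89 = 2*23716 - 89 = 47432 - 89 = 47343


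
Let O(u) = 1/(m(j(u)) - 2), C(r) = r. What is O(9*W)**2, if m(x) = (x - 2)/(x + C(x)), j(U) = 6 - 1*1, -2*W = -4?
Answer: 100/289 ≈ 0.34602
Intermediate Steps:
W = 2 (W = -1/2*(-4) = 2)
j(U) = 5 (j(U) = 6 - 1 = 5)
m(x) = (-2 + x)/(2*x) (m(x) = (x - 2)/(x + x) = (-2 + x)/((2*x)) = (-2 + x)*(1/(2*x)) = (-2 + x)/(2*x))
O(u) = -10/17 (O(u) = 1/((1/2)*(-2 + 5)/5 - 2) = 1/((1/2)*(1/5)*3 - 2) = 1/(3/10 - 2) = 1/(-17/10) = -10/17)
O(9*W)**2 = (-10/17)**2 = 100/289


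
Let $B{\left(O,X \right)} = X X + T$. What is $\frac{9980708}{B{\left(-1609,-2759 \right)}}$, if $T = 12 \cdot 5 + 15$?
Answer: $\frac{2495177}{1903039} \approx 1.3112$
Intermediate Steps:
$T = 75$ ($T = 60 + 15 = 75$)
$B{\left(O,X \right)} = 75 + X^{2}$ ($B{\left(O,X \right)} = X X + 75 = X^{2} + 75 = 75 + X^{2}$)
$\frac{9980708}{B{\left(-1609,-2759 \right)}} = \frac{9980708}{75 + \left(-2759\right)^{2}} = \frac{9980708}{75 + 7612081} = \frac{9980708}{7612156} = 9980708 \cdot \frac{1}{7612156} = \frac{2495177}{1903039}$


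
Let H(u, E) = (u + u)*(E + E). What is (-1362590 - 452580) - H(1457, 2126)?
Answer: -14205498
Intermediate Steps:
H(u, E) = 4*E*u (H(u, E) = (2*u)*(2*E) = 4*E*u)
(-1362590 - 452580) - H(1457, 2126) = (-1362590 - 452580) - 4*2126*1457 = -1815170 - 1*12390328 = -1815170 - 12390328 = -14205498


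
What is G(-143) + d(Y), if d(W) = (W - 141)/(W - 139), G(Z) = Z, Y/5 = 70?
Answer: -29964/211 ≈ -142.01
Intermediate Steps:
Y = 350 (Y = 5*70 = 350)
d(W) = (-141 + W)/(-139 + W)
G(-143) + d(Y) = -143 + (-141 + 350)/(-139 + 350) = -143 + 209/211 = -29964/211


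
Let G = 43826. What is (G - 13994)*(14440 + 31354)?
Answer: 1366126608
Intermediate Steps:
(G - 13994)*(14440 + 31354) = (43826 - 13994)*(14440 + 31354) = 29832*45794 = 1366126608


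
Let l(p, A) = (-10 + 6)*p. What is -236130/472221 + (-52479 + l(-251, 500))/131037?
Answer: -2046271955/2291793451 ≈ -0.89287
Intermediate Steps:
l(p, A) = -4*p
-236130/472221 + (-52479 + l(-251, 500))/131037 = -236130/472221 + (-52479 - 4*(-251))/131037 = -236130*1/472221 + (-52479 + 1004)*(1/131037) = -78710/157407 - 51475*1/131037 = -78710/157407 - 51475/131037 = -2046271955/2291793451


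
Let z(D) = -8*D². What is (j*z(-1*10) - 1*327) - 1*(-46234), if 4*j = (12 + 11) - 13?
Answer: 43907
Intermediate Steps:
j = 5/2 (j = ((12 + 11) - 13)/4 = (23 - 13)/4 = (¼)*10 = 5/2 ≈ 2.5000)
(j*z(-1*10) - 1*327) - 1*(-46234) = (5*(-8*(-1*10)²)/2 - 1*327) - 1*(-46234) = (5*(-8*(-10)²)/2 - 327) + 46234 = (5*(-8*100)/2 - 327) + 46234 = ((5/2)*(-800) - 327) + 46234 = (-2000 - 327) + 46234 = -2327 + 46234 = 43907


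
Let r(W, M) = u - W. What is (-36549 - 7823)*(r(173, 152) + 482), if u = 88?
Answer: -17615684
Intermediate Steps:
r(W, M) = 88 - W
(-36549 - 7823)*(r(173, 152) + 482) = (-36549 - 7823)*((88 - 1*173) + 482) = -44372*((88 - 173) + 482) = -44372*(-85 + 482) = -44372*397 = -17615684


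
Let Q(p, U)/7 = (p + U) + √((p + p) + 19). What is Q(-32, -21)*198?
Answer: -73458 + 4158*I*√5 ≈ -73458.0 + 9297.6*I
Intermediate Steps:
Q(p, U) = 7*U + 7*p + 7*√(19 + 2*p) (Q(p, U) = 7*((p + U) + √((p + p) + 19)) = 7*((U + p) + √(2*p + 19)) = 7*((U + p) + √(19 + 2*p)) = 7*(U + p + √(19 + 2*p)) = 7*U + 7*p + 7*√(19 + 2*p))
Q(-32, -21)*198 = (7*(-21) + 7*(-32) + 7*√(19 + 2*(-32)))*198 = (-147 - 224 + 7*√(19 - 64))*198 = (-147 - 224 + 7*√(-45))*198 = (-147 - 224 + 7*(3*I*√5))*198 = (-147 - 224 + 21*I*√5)*198 = (-371 + 21*I*√5)*198 = -73458 + 4158*I*√5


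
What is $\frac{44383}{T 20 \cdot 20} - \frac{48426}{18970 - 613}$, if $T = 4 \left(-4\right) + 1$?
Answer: $- \frac{368431577}{36714000} \approx -10.035$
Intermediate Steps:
$T = -15$ ($T = -16 + 1 = -15$)
$\frac{44383}{T 20 \cdot 20} - \frac{48426}{18970 - 613} = \frac{44383}{\left(-15\right) 20 \cdot 20} - \frac{48426}{18970 - 613} = \frac{44383}{\left(-300\right) 20} - \frac{48426}{18357} = \frac{44383}{-6000} - \frac{16142}{6119} = 44383 \left(- \frac{1}{6000}\right) - \frac{16142}{6119} = - \frac{44383}{6000} - \frac{16142}{6119} = - \frac{368431577}{36714000}$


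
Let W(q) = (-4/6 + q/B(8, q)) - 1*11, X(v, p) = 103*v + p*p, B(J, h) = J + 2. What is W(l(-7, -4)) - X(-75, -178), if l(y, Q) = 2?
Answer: -359557/15 ≈ -23970.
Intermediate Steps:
B(J, h) = 2 + J
X(v, p) = p**2 + 103*v (X(v, p) = 103*v + p**2 = p**2 + 103*v)
W(q) = -35/3 + q/10 (W(q) = (-4/6 + q/(2 + 8)) - 1*11 = (-4*1/6 + q/10) - 11 = (-2/3 + q*(1/10)) - 11 = (-2/3 + q/10) - 11 = -35/3 + q/10)
W(l(-7, -4)) - X(-75, -178) = (-35/3 + (1/10)*2) - ((-178)**2 + 103*(-75)) = (-35/3 + 1/5) - (31684 - 7725) = -172/15 - 1*23959 = -172/15 - 23959 = -359557/15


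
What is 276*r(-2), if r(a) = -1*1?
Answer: -276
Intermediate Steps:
r(a) = -1
276*r(-2) = 276*(-1) = -276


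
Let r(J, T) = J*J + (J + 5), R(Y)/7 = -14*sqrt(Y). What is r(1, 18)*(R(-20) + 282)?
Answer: 1974 - 1372*I*sqrt(5) ≈ 1974.0 - 3067.9*I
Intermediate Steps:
R(Y) = -98*sqrt(Y) (R(Y) = 7*(-14*sqrt(Y)) = -98*sqrt(Y))
r(J, T) = 5 + J + J**2 (r(J, T) = J**2 + (5 + J) = 5 + J + J**2)
r(1, 18)*(R(-20) + 282) = (5 + 1 + 1**2)*(-196*I*sqrt(5) + 282) = (5 + 1 + 1)*(-196*I*sqrt(5) + 282) = 7*(-196*I*sqrt(5) + 282) = 7*(282 - 196*I*sqrt(5)) = 1974 - 1372*I*sqrt(5)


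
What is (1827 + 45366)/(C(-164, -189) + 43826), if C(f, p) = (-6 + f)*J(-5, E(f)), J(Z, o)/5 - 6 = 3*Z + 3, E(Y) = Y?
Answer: 47193/48926 ≈ 0.96458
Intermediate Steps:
J(Z, o) = 45 + 15*Z (J(Z, o) = 30 + 5*(3*Z + 3) = 30 + 5*(3 + 3*Z) = 30 + (15 + 15*Z) = 45 + 15*Z)
C(f, p) = 180 - 30*f (C(f, p) = (-6 + f)*(45 + 15*(-5)) = (-6 + f)*(45 - 75) = (-6 + f)*(-30) = 180 - 30*f)
(1827 + 45366)/(C(-164, -189) + 43826) = (1827 + 45366)/((180 - 30*(-164)) + 43826) = 47193/((180 + 4920) + 43826) = 47193/(5100 + 43826) = 47193/48926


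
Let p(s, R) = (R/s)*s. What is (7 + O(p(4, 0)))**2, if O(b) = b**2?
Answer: 49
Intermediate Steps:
p(s, R) = R
(7 + O(p(4, 0)))**2 = (7 + 0**2)**2 = (7 + 0)**2 = 7**2 = 49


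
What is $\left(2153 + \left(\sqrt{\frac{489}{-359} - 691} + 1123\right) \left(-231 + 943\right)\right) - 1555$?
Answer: $800174 + \frac{712 i \sqrt{89232322}}{359} \approx 8.0017 \cdot 10^{5} + 18735.0 i$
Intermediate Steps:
$\left(2153 + \left(\sqrt{\frac{489}{-359} - 691} + 1123\right) \left(-231 + 943\right)\right) - 1555 = \left(2153 + \left(\sqrt{489 \left(- \frac{1}{359}\right) - 691} + 1123\right) 712\right) - 1555 = \left(2153 + \left(\sqrt{- \frac{489}{359} - 691} + 1123\right) 712\right) - 1555 = \left(2153 + \left(\sqrt{- \frac{248558}{359}} + 1123\right) 712\right) - 1555 = \left(2153 + \left(\frac{i \sqrt{89232322}}{359} + 1123\right) 712\right) - 1555 = \left(2153 + \left(1123 + \frac{i \sqrt{89232322}}{359}\right) 712\right) - 1555 = \left(2153 + \left(799576 + \frac{712 i \sqrt{89232322}}{359}\right)\right) - 1555 = \left(801729 + \frac{712 i \sqrt{89232322}}{359}\right) - 1555 = 800174 + \frac{712 i \sqrt{89232322}}{359}$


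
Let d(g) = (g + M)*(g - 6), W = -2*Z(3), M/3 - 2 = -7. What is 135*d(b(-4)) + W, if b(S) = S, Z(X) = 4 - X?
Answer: 25648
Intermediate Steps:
M = -15 (M = 6 + 3*(-7) = 6 - 21 = -15)
W = -2 (W = -2*(4 - 1*3) = -2*(4 - 3) = -2*1 = -2)
d(g) = (-15 + g)*(-6 + g) (d(g) = (g - 15)*(g - 6) = (-15 + g)*(-6 + g))
135*d(b(-4)) + W = 135*(90 + (-4)² - 21*(-4)) - 2 = 135*(90 + 16 + 84) - 2 = 135*190 - 2 = 25650 - 2 = 25648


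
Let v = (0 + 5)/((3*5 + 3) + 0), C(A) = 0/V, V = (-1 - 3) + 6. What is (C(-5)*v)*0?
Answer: 0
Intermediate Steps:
V = 2 (V = -4 + 6 = 2)
C(A) = 0 (C(A) = 0/2 = 0*(½) = 0)
v = 5/18 (v = 5/((15 + 3) + 0) = 5/(18 + 0) = 5/18 ≈ 0.27778)
(C(-5)*v)*0 = (0*(5/18))*0 = 0*0 = 0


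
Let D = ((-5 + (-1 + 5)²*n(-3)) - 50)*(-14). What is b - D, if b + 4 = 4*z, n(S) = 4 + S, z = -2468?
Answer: -10422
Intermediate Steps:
D = 546 (D = ((-5 + (-1 + 5)²*(4 - 3)) - 50)*(-14) = ((-5 + 4²*1) - 50)*(-14) = ((-5 + 16*1) - 50)*(-14) = ((-5 + 16) - 50)*(-14) = (11 - 50)*(-14) = -39*(-14) = 546)
b = -9876 (b = -4 + 4*(-2468) = -4 - 9872 = -9876)
b - D = -9876 - 1*546 = -9876 - 546 = -10422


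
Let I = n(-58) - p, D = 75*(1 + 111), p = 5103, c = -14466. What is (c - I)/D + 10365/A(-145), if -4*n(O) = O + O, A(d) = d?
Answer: -1105348/15225 ≈ -72.601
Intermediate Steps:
D = 8400 (D = 75*112 = 8400)
n(O) = -O/2 (n(O) = -(O + O)/4 = -O/2)
I = -5074 (I = -1/2*(-58) - 1*5103 = 29 - 5103 = -5074)
(c - I)/D + 10365/A(-145) = (-14466 - 1*(-5074))/8400 + 10365/(-145) = (-14466 + 5074)*(1/8400) + 10365*(-1/145) = -9392*1/8400 - 2073/29 = -587/525 - 2073/29 = -1105348/15225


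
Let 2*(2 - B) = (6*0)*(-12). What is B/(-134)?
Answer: -1/67 ≈ -0.014925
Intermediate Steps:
B = 2 (B = 2 - 6*0*(-12)/2 = 2 - 0*(-12) = 2 - ½*0 = 2 + 0 = 2)
B/(-134) = 2/(-134) = 2*(-1/134) = -1/67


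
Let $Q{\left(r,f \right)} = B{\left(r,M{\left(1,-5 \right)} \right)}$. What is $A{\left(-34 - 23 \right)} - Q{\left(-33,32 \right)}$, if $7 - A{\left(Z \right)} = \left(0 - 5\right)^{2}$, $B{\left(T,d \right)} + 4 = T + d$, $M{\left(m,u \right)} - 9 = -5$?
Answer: $15$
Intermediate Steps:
$M{\left(m,u \right)} = 4$ ($M{\left(m,u \right)} = 9 - 5 = 4$)
$B{\left(T,d \right)} = -4 + T + d$ ($B{\left(T,d \right)} = -4 + \left(T + d\right) = -4 + T + d$)
$Q{\left(r,f \right)} = r$ ($Q{\left(r,f \right)} = -4 + r + 4 = r$)
$A{\left(Z \right)} = -18$ ($A{\left(Z \right)} = 7 - \left(0 - 5\right)^{2} = 7 - \left(-5\right)^{2} = 7 - 25 = -18$)
$A{\left(-34 - 23 \right)} - Q{\left(-33,32 \right)} = -18 - -33 = -18 + 33 = 15$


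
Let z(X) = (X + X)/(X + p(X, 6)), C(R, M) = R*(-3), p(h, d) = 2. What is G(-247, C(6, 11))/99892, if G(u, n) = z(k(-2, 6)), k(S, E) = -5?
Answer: 5/149838 ≈ 3.3369e-5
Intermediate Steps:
C(R, M) = -3*R
z(X) = 2*X/(2 + X) (z(X) = (X + X)/(X + 2) = (2*X)/(2 + X) = 2*X/(2 + X))
G(u, n) = 10/3 (G(u, n) = 2*(-5)/(2 - 5) = 2*(-5)/(-3) = 2*(-5)*(-1/3) = 10/3)
G(-247, C(6, 11))/99892 = (10/3)/99892 = (10/3)*(1/99892) = 5/149838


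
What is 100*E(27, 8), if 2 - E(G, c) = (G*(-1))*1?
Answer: 2900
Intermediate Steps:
E(G, c) = 2 + G (E(G, c) = 2 - G*(-1) = 2 - (-G) = 2 - (-1)*G = 2 + G)
100*E(27, 8) = 100*(2 + 27) = 100*29 = 2900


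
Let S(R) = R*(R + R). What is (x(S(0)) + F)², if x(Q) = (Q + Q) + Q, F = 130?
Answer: 16900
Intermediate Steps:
S(R) = 2*R² (S(R) = R*(2*R) = 2*R²)
x(Q) = 3*Q (x(Q) = 2*Q + Q = 3*Q)
(x(S(0)) + F)² = (3*(2*0²) + 130)² = (3*(2*0) + 130)² = (3*0 + 130)² = (0 + 130)² = 130² = 16900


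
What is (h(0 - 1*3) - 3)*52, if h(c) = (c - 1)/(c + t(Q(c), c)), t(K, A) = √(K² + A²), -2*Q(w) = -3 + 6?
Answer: -1300/3 - 416*√5/3 ≈ -743.40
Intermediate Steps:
Q(w) = -3/2 (Q(w) = -(-3 + 6)/2 = -½*3 = -3/2)
t(K, A) = √(A² + K²)
h(c) = (-1 + c)/(c + √(9/4 + c²)) (h(c) = (c - 1)/(c + √(c² + (-3/2)²)) = (-1 + c)/(c + √(c² + 9/4)) = (-1 + c)/(c + √(9/4 + c²)))
(h(0 - 1*3) - 3)*52 = (2*(-1 + (0 - 1*3))/(√(9 + 4*(0 - 1*3)²) + 2*(0 - 1*3)) - 3)*52 = (2*(-1 + (0 - 3))/(√(9 + 4*(0 - 3)²) + 2*(0 - 3)) - 3)*52 = (2*(-1 - 3)/(√(9 + 4*(-3)²) + 2*(-3)) - 3)*52 = (2*(-4)/(√(9 + 4*9) - 6) - 3)*52 = (2*(-4)/(√(9 + 36) - 6) - 3)*52 = (2*(-4)/(√45 - 6) - 3)*52 = (2*(-4)/(3*√5 - 6) - 3)*52 = (2*(-4)/(-6 + 3*√5) - 3)*52 = (-8/(-6 + 3*√5) - 3)*52 = (-3 - 8/(-6 + 3*√5))*52 = -156 - 416/(-6 + 3*√5)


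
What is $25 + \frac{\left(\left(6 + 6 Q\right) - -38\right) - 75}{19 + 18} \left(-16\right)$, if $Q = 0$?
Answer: $\frac{1421}{37} \approx 38.405$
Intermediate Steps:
$25 + \frac{\left(\left(6 + 6 Q\right) - -38\right) - 75}{19 + 18} \left(-16\right) = 25 + \frac{\left(\left(6 + 6 \cdot 0\right) - -38\right) - 75}{19 + 18} \left(-16\right) = 25 + \frac{\left(\left(6 + 0\right) + 38\right) - 75}{37} \left(-16\right) = 25 + \left(\left(6 + 38\right) - 75\right) \frac{1}{37} \left(-16\right) = 25 + \left(44 - 75\right) \frac{1}{37} \left(-16\right) = 25 + \left(-31\right) \frac{1}{37} \left(-16\right) = 25 - - \frac{496}{37} = 25 + \frac{496}{37} = \frac{1421}{37}$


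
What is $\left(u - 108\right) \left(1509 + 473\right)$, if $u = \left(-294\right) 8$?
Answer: $-4875720$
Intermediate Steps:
$u = -2352$
$\left(u - 108\right) \left(1509 + 473\right) = \left(-2352 - 108\right) \left(1509 + 473\right) = \left(-2460\right) 1982 = -4875720$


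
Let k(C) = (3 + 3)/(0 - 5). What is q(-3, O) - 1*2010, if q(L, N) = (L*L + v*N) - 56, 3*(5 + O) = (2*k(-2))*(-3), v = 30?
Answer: -2135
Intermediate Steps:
k(C) = -6/5 (k(C) = 6/(-5) = 6*(-⅕) = -6/5)
O = -13/5 (O = -5 + ((2*(-6/5))*(-3))/3 = -5 + (-12/5*(-3))/3 = -5 + (⅓)*(36/5) = -5 + 12/5 = -13/5 ≈ -2.6000)
q(L, N) = -56 + L² + 30*N (q(L, N) = (L*L + 30*N) - 56 = (L² + 30*N) - 56 = -56 + L² + 30*N)
q(-3, O) - 1*2010 = (-56 + (-3)² + 30*(-13/5)) - 1*2010 = (-56 + 9 - 78) - 2010 = -125 - 2010 = -2135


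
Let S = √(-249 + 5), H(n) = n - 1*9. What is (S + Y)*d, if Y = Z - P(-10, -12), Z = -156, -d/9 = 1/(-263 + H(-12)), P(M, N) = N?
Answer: -324/71 + 9*I*√61/142 ≈ -4.5634 + 0.49502*I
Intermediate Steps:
H(n) = -9 + n (H(n) = n - 9 = -9 + n)
d = 9/284 (d = -9/(-263 + (-9 - 12)) = -9/(-263 - 21) = -9/(-284) = -9*(-1/284) = 9/284 ≈ 0.031690)
S = 2*I*√61 (S = √(-244) = 2*I*√61 ≈ 15.62*I)
Y = -144 (Y = -156 - 1*(-12) = -156 + 12 = -144)
(S + Y)*d = (2*I*√61 - 144)*(9/284) = (-144 + 2*I*√61)*(9/284) = -324/71 + 9*I*√61/142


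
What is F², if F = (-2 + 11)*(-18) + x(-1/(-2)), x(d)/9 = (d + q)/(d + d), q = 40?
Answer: 164025/4 ≈ 41006.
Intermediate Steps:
x(d) = 9*(40 + d)/(2*d) (x(d) = 9*((d + 40)/(d + d)) = 9*((40 + d)/((2*d))) = 9*((40 + d)*(1/(2*d))) = 9*((40 + d)/(2*d)) = 9*(40 + d)/(2*d))
F = 405/2 (F = (-2 + 11)*(-18) + (9/2 + 180/((-1/(-2)))) = 9*(-18) + (9/2 + 180/((-1*(-½)))) = -162 + (9/2 + 180/(½)) = -162 + (9/2 + 180*2) = -162 + (9/2 + 360) = -162 + 729/2 = 405/2 ≈ 202.50)
F² = (405/2)² = 164025/4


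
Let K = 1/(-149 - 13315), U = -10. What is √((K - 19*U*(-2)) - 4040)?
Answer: I*√22257069494/2244 ≈ 66.483*I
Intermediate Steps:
K = -1/13464 (K = 1/(-13464) = -1/13464 ≈ -7.4272e-5)
√((K - 19*U*(-2)) - 4040) = √((-1/13464 - 19*(-10)*(-2)) - 4040) = √((-1/13464 + 190*(-2)) - 4040) = √((-1/13464 - 380) - 4040) = √(-5116321/13464 - 4040) = √(-59510881/13464) = I*√22257069494/2244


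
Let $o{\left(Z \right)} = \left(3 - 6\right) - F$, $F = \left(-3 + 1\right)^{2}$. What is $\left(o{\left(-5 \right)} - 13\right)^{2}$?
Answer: $400$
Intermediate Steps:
$F = 4$ ($F = \left(-2\right)^{2} = 4$)
$o{\left(Z \right)} = -7$ ($o{\left(Z \right)} = \left(3 - 6\right) - 4 = -3 - 4 = -7$)
$\left(o{\left(-5 \right)} - 13\right)^{2} = \left(-7 - 13\right)^{2} = \left(-20\right)^{2} = 400$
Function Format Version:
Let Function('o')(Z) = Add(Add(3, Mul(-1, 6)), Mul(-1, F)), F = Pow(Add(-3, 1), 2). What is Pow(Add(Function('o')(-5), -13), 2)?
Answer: 400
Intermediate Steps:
F = 4 (F = Pow(-2, 2) = 4)
Function('o')(Z) = -7 (Function('o')(Z) = Add(Add(3, Mul(-1, 6)), Mul(-1, 4)) = Add(Add(3, -6), -4) = Add(-3, -4) = -7)
Pow(Add(Function('o')(-5), -13), 2) = Pow(Add(-7, -13), 2) = Pow(-20, 2) = 400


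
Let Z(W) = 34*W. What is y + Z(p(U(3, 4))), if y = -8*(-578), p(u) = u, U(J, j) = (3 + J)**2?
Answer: 5848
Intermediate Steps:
y = 4624
y + Z(p(U(3, 4))) = 4624 + 34*(3 + 3)**2 = 4624 + 34*6**2 = 4624 + 34*36 = 4624 + 1224 = 5848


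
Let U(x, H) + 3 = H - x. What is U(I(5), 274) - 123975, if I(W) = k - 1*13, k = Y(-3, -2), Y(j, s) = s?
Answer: -123689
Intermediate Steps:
k = -2
I(W) = -15 (I(W) = -2 - 1*13 = -2 - 13 = -15)
U(x, H) = -3 + H - x (U(x, H) = -3 + (H - x) = -3 + H - x)
U(I(5), 274) - 123975 = (-3 + 274 - 1*(-15)) - 123975 = (-3 + 274 + 15) - 123975 = 286 - 123975 = -123689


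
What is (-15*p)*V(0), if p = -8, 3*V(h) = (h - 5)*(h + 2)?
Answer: -400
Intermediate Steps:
V(h) = (-5 + h)*(2 + h)/3 (V(h) = ((h - 5)*(h + 2))/3 = ((-5 + h)*(2 + h))/3 = (-5 + h)*(2 + h)/3)
(-15*p)*V(0) = (-15*(-8))*(-10/3 - 1*0 + (1/3)*0**2) = 120*(-10/3 + 0 + (1/3)*0) = 120*(-10/3 + 0 + 0) = 120*(-10/3) = -400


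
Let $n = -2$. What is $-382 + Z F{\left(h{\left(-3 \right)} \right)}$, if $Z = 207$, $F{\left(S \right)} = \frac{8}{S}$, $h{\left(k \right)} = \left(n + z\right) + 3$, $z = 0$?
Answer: $1274$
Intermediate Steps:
$h{\left(k \right)} = 1$ ($h{\left(k \right)} = \left(-2 + 0\right) + 3 = -2 + 3 = 1$)
$-382 + Z F{\left(h{\left(-3 \right)} \right)} = -382 + 207 \cdot \frac{8}{1} = -382 + 207 \cdot 8 \cdot 1 = -382 + 207 \cdot 8 = -382 + 1656 = 1274$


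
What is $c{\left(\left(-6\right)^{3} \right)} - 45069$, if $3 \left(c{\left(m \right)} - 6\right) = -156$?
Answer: $-45115$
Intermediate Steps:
$c{\left(m \right)} = -46$ ($c{\left(m \right)} = 6 + \frac{1}{3} \left(-156\right) = 6 - 52 = -46$)
$c{\left(\left(-6\right)^{3} \right)} - 45069 = -46 - 45069 = -45115$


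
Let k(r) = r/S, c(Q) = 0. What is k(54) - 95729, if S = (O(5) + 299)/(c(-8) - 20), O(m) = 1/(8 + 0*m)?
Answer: -229088137/2393 ≈ -95733.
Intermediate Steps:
O(m) = ⅛ (O(m) = 1/(8 + 0) = 1/8 = ⅛)
S = -2393/160 (S = (⅛ + 299)/(0 - 20) = (2393/8)/(-20) = (2393/8)*(-1/20) = -2393/160 ≈ -14.956)
k(r) = -160*r/2393 (k(r) = r/(-2393/160) = r*(-160/2393) = -160*r/2393)
k(54) - 95729 = -160/2393*54 - 95729 = -8640/2393 - 95729 = -229088137/2393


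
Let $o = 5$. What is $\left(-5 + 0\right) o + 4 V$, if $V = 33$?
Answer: $107$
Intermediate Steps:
$\left(-5 + 0\right) o + 4 V = \left(-5 + 0\right) 5 + 4 \cdot 33 = \left(-5\right) 5 + 132 = -25 + 132 = 107$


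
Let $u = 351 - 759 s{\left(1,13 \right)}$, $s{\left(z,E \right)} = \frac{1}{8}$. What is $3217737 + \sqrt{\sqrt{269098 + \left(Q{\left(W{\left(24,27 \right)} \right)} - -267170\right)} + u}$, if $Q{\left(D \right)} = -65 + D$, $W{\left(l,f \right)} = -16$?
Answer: $3217737 + \frac{\sqrt{4098 + 16 \sqrt{536187}}}{4} \approx 3.2178 \cdot 10^{6}$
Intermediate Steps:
$s{\left(z,E \right)} = \frac{1}{8}$
$u = \frac{2049}{8}$ ($u = 351 - \frac{759}{8} = \frac{2049}{8} \approx 256.13$)
$3217737 + \sqrt{\sqrt{269098 + \left(Q{\left(W{\left(24,27 \right)} \right)} - -267170\right)} + u} = 3217737 + \sqrt{\sqrt{269098 - -267089} + \frac{2049}{8}} = 3217737 + \sqrt{\sqrt{269098 + \left(-81 + 267170\right)} + \frac{2049}{8}} = 3217737 + \sqrt{\sqrt{269098 + 267089} + \frac{2049}{8}} = 3217737 + \sqrt{\sqrt{536187} + \frac{2049}{8}} = 3217737 + \sqrt{\frac{2049}{8} + \sqrt{536187}}$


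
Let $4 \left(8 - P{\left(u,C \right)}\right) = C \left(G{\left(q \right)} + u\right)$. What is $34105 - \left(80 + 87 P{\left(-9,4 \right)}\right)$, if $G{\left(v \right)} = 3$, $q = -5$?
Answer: $32807$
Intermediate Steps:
$P{\left(u,C \right)} = 8 - \frac{C \left(3 + u\right)}{4}$
$34105 - \left(80 + 87 P{\left(-9,4 \right)}\right) = 34105 - \left(80 + 87 \left(8 - 3 - 1 \left(-9\right)\right)\right) = 34105 - \left(80 + 87 \left(8 - 3 + 9\right)\right) = 34105 - 1298 = 32807$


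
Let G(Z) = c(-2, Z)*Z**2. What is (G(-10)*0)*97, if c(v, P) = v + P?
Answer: 0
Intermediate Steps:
c(v, P) = P + v
G(Z) = Z**2*(-2 + Z) (G(Z) = (Z - 2)*Z**2 = (-2 + Z)*Z**2 = Z**2*(-2 + Z))
(G(-10)*0)*97 = (((-10)**2*(-2 - 10))*0)*97 = ((100*(-12))*0)*97 = -1200*0*97 = 0*97 = 0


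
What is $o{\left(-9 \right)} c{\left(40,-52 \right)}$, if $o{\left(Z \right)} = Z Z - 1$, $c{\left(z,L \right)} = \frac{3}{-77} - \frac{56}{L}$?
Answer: $\frac{83120}{1001} \approx 83.037$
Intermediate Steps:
$c{\left(z,L \right)} = - \frac{3}{77} - \frac{56}{L}$ ($c{\left(z,L \right)} = 3 \left(- \frac{1}{77}\right) - \frac{56}{L} = - \frac{3}{77} - \frac{56}{L}$)
$o{\left(Z \right)} = -1 + Z^{2}$ ($o{\left(Z \right)} = Z^{2} - 1 = -1 + Z^{2}$)
$o{\left(-9 \right)} c{\left(40,-52 \right)} = \left(-1 + \left(-9\right)^{2}\right) \left(- \frac{3}{77} - \frac{56}{-52}\right) = \left(-1 + 81\right) \left(- \frac{3}{77} - - \frac{14}{13}\right) = 80 \left(- \frac{3}{77} + \frac{14}{13}\right) = 80 \cdot \frac{1039}{1001} = \frac{83120}{1001}$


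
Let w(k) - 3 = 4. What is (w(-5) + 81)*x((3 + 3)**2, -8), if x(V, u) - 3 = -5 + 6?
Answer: 352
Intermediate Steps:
w(k) = 7 (w(k) = 3 + 4 = 7)
x(V, u) = 4 (x(V, u) = 3 + (-5 + 6) = 3 + 1 = 4)
(w(-5) + 81)*x((3 + 3)**2, -8) = (7 + 81)*4 = 88*4 = 352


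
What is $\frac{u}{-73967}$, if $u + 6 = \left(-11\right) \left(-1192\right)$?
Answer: $- \frac{13106}{73967} \approx -0.17719$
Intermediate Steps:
$u = 13106$ ($u = -6 - -13112 = -6 + 13112 = 13106$)
$\frac{u}{-73967} = \frac{13106}{-73967} = 13106 \left(- \frac{1}{73967}\right) = - \frac{13106}{73967}$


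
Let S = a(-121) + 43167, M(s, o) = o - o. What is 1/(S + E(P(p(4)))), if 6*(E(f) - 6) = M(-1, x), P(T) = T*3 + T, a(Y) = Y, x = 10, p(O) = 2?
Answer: 1/43052 ≈ 2.3228e-5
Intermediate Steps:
P(T) = 4*T (P(T) = 3*T + T = 4*T)
M(s, o) = 0
S = 43046 (S = -121 + 43167 = 43046)
E(f) = 6 (E(f) = 6 + (⅙)*0 = 6 + 0 = 6)
1/(S + E(P(p(4)))) = 1/(43046 + 6) = 1/43052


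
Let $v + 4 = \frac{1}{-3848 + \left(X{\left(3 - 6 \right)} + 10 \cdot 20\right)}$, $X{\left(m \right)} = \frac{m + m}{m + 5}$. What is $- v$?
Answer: $\frac{14605}{3651} \approx 4.0003$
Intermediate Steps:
$X{\left(m \right)} = \frac{2 m}{5 + m}$
$v = - \frac{14605}{3651}$ ($v = -4 + \frac{1}{-3848 + \left(\frac{2 \left(3 - 6\right)}{5 + \left(3 - 6\right)} + 10 \cdot 20\right)} = -4 + \frac{1}{-3848 + \left(\frac{2 \left(3 - 6\right)}{5 + \left(3 - 6\right)} + 200\right)} = -4 + \frac{1}{-3848 + \left(2 \left(-3\right) \frac{1}{5 - 3} + 200\right)} = -4 + \frac{1}{-3848 + \left(2 \left(-3\right) \frac{1}{2} + 200\right)} = -4 + \frac{1}{-3848 + \left(-3 + 200\right)} = -4 + \frac{1}{-3848 + 197} = -4 + \frac{1}{-3651} = -4 - \frac{1}{3651} = - \frac{14605}{3651} \approx -4.0003$)
$- v = \left(-1\right) \left(- \frac{14605}{3651}\right) = \frac{14605}{3651}$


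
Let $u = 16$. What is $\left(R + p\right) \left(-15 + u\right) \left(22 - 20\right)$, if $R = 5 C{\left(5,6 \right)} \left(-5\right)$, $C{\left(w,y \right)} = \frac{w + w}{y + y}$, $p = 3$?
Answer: $- \frac{107}{3} \approx -35.667$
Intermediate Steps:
$C{\left(w,y \right)} = \frac{w}{y}$ ($C{\left(w,y \right)} = \frac{2 w}{2 y} = 2 w \frac{1}{2 y} = \frac{w}{y}$)
$R = - \frac{125}{6}$ ($R = 5 \cdot \frac{5}{6} \left(-5\right) = \frac{25}{6} \left(-5\right) = - \frac{125}{6} \approx -20.833$)
$\left(R + p\right) \left(-15 + u\right) \left(22 - 20\right) = \left(- \frac{125}{6} + 3\right) \left(-15 + 16\right) \left(22 - 20\right) = - \frac{107 \cdot 1 \cdot 2}{6} = \left(- \frac{107}{6}\right) 2 = - \frac{107}{3}$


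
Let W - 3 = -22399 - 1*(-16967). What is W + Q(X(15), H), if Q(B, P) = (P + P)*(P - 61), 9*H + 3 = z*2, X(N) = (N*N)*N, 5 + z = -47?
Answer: -299365/81 ≈ -3695.9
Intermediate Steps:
z = -52 (z = -5 - 47 = -52)
X(N) = N³ (X(N) = N²*N = N³)
H = -107/9 (H = -⅓ + (-52*2)/9 = -⅓ + (⅑)*(-104) = -⅓ - 104/9 = -107/9 ≈ -11.889)
Q(B, P) = 2*P*(-61 + P) (Q(B, P) = (2*P)*(-61 + P) = 2*P*(-61 + P))
W = -5429 (W = 3 + (-22399 - 1*(-16967)) = 3 + (-22399 + 16967) = 3 - 5432 = -5429)
W + Q(X(15), H) = -5429 + 2*(-107/9)*(-61 - 107/9) = -5429 + 2*(-107/9)*(-656/9) = -5429 + 140384/81 = -299365/81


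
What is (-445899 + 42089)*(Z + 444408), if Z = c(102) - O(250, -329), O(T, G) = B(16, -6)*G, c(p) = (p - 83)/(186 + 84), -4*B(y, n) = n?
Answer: -4850703984544/27 ≈ -1.7966e+11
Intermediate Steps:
B(y, n) = -n/4
c(p) = -83/270 + p/270 (c(p) = (-83 + p)/270 = (-83 + p)*(1/270) = -83/270 + p/270)
O(T, G) = 3*G/2 (O(T, G) = (-¼*(-6))*G = 3*G/2)
Z = 66632/135 (Z = (-83/270 + (1/270)*102) - 3*(-329)/2 = (-83/270 + 17/45) - 1*(-987/2) = 19/270 + 987/2 = 66632/135 ≈ 493.57)
(-445899 + 42089)*(Z + 444408) = (-445899 + 42089)*(66632/135 + 444408) = -403810*60061712/135 = -4850703984544/27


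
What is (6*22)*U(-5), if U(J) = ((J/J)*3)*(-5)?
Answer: -1980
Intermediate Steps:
U(J) = -15 (U(J) = (1*3)*(-5) = 3*(-5) = -15)
(6*22)*U(-5) = (6*22)*(-15) = 132*(-15) = -1980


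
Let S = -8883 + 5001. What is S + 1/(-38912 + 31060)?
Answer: -30481465/7852 ≈ -3882.0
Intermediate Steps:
S = -3882
S + 1/(-38912 + 31060) = -3882 + 1/(-38912 + 31060) = -3882 + 1/(-7852) = -3882 - 1/7852 = -30481465/7852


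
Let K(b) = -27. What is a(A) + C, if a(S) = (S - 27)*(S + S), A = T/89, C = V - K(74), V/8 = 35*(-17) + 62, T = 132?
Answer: -34160821/7921 ≈ -4312.7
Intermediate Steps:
V = -4264 (V = 8*(35*(-17) + 62) = 8*(-595 + 62) = 8*(-533) = -4264)
C = -4237 (C = -4264 - 1*(-27) = -4264 + 27 = -4237)
A = 132/89 ≈ 1.4831
a(S) = 2*S*(-27 + S) (a(S) = (-27 + S)*(2*S) = 2*S*(-27 + S))
a(A) + C = 2*(132/89)*(-27 + 132/89) - 4237 = 2*(132/89)*(-2271/89) - 4237 = -599544/7921 - 4237 = -34160821/7921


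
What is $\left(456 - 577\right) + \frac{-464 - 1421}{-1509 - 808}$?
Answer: $- \frac{278472}{2317} \approx -120.19$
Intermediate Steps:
$\left(456 - 577\right) + \frac{-464 - 1421}{-1509 - 808} = -121 - \frac{1885}{-2317} = -121 - - \frac{1885}{2317} = -121 + \frac{1885}{2317} = - \frac{278472}{2317}$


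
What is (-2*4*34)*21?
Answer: -5712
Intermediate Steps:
(-2*4*34)*21 = -8*34*21 = -272*21 = -5712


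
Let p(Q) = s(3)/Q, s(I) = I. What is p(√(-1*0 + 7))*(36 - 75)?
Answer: -117*√7/7 ≈ -44.222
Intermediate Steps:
p(Q) = 3/Q
p(√(-1*0 + 7))*(36 - 75) = (3/(√(-1*0 + 7)))*(36 - 75) = (3/(√(0 + 7)))*(-39) = (3/(√7))*(-39) = (3*(√7/7))*(-39) = (3*√7/7)*(-39) = -117*√7/7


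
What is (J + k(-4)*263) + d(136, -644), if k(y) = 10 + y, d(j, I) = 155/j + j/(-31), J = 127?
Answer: 7174589/4216 ≈ 1701.8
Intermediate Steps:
d(j, I) = 155/j - j/31 (d(j, I) = 155/j + j*(-1/31) = 155/j - j/31)
(J + k(-4)*263) + d(136, -644) = (127 + (10 - 4)*263) + (155/136 - 1/31*136) = (127 + 6*263) + (155*(1/136) - 136/31) = (127 + 1578) + (155/136 - 136/31) = 1705 - 13691/4216 = 7174589/4216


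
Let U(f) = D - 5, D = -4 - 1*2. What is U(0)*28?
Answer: -308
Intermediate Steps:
D = -6 (D = -4 - 2 = -6)
U(f) = -11 (U(f) = -6 - 5 = -11)
U(0)*28 = -11*28 = -308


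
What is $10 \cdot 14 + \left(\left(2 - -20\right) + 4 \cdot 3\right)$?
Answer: $174$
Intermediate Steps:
$10 \cdot 14 + \left(\left(2 - -20\right) + 4 \cdot 3\right) = 140 + \left(\left(2 + 20\right) + 12\right) = 140 + \left(22 + 12\right) = 140 + 34 = 174$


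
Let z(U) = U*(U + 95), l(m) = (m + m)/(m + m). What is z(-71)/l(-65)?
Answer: -1704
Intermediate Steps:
l(m) = 1 (l(m) = (2*m)/((2*m)) = (2*m)*(1/(2*m)) = 1)
z(U) = U*(95 + U)
z(-71)/l(-65) = -71*(95 - 71)/1 = -71*24*1 = -1704*1 = -1704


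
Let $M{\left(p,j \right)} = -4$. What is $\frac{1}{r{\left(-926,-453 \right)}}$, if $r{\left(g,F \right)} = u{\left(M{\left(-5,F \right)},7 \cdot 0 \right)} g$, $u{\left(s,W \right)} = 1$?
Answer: $- \frac{1}{926} \approx -0.0010799$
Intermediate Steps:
$r{\left(g,F \right)} = g$ ($r{\left(g,F \right)} = 1 g = g$)
$\frac{1}{r{\left(-926,-453 \right)}} = \frac{1}{-926} = - \frac{1}{926}$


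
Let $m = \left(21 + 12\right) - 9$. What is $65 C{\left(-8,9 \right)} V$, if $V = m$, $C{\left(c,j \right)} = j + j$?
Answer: $28080$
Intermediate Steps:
$m = 24$ ($m = 33 - 9 = 24$)
$C{\left(c,j \right)} = 2 j$
$V = 24$
$65 C{\left(-8,9 \right)} V = 65 \cdot 2 \cdot 9 \cdot 24 = 65 \cdot 18 \cdot 24 = 1170 \cdot 24 = 28080$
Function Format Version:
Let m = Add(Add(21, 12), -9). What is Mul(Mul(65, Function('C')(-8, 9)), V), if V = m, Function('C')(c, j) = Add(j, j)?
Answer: 28080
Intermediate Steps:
m = 24 (m = Add(33, -9) = 24)
Function('C')(c, j) = Mul(2, j)
V = 24
Mul(Mul(65, Function('C')(-8, 9)), V) = Mul(Mul(65, Mul(2, 9)), 24) = Mul(Mul(65, 18), 24) = Mul(1170, 24) = 28080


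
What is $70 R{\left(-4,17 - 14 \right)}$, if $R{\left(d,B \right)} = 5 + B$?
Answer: $560$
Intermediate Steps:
$70 R{\left(-4,17 - 14 \right)} = 70 \left(5 + \left(17 - 14\right)\right) = 70 \left(5 + 3\right) = 70 \cdot 8 = 560$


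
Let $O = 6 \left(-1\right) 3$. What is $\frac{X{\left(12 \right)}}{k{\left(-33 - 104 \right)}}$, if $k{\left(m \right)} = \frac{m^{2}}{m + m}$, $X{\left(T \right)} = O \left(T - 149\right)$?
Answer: $-36$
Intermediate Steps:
$O = -18$ ($O = \left(-6\right) 3 = -18$)
$X{\left(T \right)} = 2682 - 18 T$ ($X{\left(T \right)} = - 18 \left(T - 149\right) = - 18 \left(-149 + T\right) = 2682 - 18 T$)
$k{\left(m \right)} = \frac{m}{2}$ ($k{\left(m \right)} = \frac{m^{2}}{2 m} = \frac{1}{2 m} m^{2} = \frac{m}{2}$)
$\frac{X{\left(12 \right)}}{k{\left(-33 - 104 \right)}} = \frac{2682 - 216}{\frac{1}{2} \left(-33 - 104\right)} = \frac{2466}{\frac{1}{2} \left(-137\right)} = \frac{2466}{- \frac{137}{2}} = 2466 \left(- \frac{2}{137}\right) = -36$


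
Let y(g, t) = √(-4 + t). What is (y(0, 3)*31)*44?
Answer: 1364*I ≈ 1364.0*I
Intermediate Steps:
(y(0, 3)*31)*44 = (√(-4 + 3)*31)*44 = (√(-1)*31)*44 = (I*31)*44 = (31*I)*44 = 1364*I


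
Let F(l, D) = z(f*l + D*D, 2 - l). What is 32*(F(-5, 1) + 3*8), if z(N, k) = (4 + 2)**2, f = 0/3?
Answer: 1920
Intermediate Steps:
f = 0 (f = 0*(1/3) = 0)
z(N, k) = 36 (z(N, k) = 6**2 = 36)
F(l, D) = 36
32*(F(-5, 1) + 3*8) = 32*(36 + 3*8) = 32*(36 + 24) = 32*60 = 1920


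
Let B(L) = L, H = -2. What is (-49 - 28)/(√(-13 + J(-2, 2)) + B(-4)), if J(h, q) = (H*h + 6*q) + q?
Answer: 28 + 7*√5 ≈ 43.652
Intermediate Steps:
J(h, q) = -2*h + 7*q (J(h, q) = (-2*h + 6*q) + q = -2*h + 7*q)
(-49 - 28)/(√(-13 + J(-2, 2)) + B(-4)) = (-49 - 28)/(√(-13 + (-2*(-2) + 7*2)) - 4) = -77/(√(-13 + (4 + 14)) - 4) = -77/(√(-13 + 18) - 4) = -77/(√5 - 4) = -77/(-4 + √5)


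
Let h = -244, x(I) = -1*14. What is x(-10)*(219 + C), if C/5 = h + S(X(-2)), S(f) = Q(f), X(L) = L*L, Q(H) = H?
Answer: 13734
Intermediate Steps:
X(L) = L²
x(I) = -14
S(f) = f
C = -1200 (C = 5*(-244 + (-2)²) = 5*(-244 + 4) = 5*(-240) = -1200)
x(-10)*(219 + C) = -14*(219 - 1200) = -14*(-981) = 13734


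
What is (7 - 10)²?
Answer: 9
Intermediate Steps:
(7 - 10)² = (-3)² = 9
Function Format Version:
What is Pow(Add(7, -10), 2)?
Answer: 9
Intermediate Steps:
Pow(Add(7, -10), 2) = Pow(-3, 2) = 9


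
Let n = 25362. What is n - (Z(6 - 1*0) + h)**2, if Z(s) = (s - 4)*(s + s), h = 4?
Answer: 24578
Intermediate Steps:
Z(s) = 2*s*(-4 + s) (Z(s) = (-4 + s)*(2*s) = 2*s*(-4 + s))
n - (Z(6 - 1*0) + h)**2 = 25362 - (2*(6 - 1*0)*(-4 + (6 - 1*0)) + 4)**2 = 25362 - (2*(6 + 0)*(-4 + (6 + 0)) + 4)**2 = 25362 - (2*6*(-4 + 6) + 4)**2 = 25362 - (2*6*2 + 4)**2 = 25362 - (24 + 4)**2 = 25362 - 1*28**2 = 25362 - 1*784 = 25362 - 784 = 24578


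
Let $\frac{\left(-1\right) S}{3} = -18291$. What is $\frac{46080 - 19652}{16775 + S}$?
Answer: $\frac{6607}{17912} \approx 0.36886$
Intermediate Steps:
$S = 54873$ ($S = \left(-3\right) \left(-18291\right) = 54873$)
$\frac{46080 - 19652}{16775 + S} = \frac{46080 - 19652}{16775 + 54873} = \frac{26428}{71648} = 26428 \cdot \frac{1}{71648} = \frac{6607}{17912}$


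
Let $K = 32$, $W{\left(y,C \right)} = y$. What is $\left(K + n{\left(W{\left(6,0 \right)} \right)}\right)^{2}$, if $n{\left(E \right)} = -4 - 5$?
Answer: $529$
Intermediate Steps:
$n{\left(E \right)} = -9$ ($n{\left(E \right)} = -4 - 5 = -9$)
$\left(K + n{\left(W{\left(6,0 \right)} \right)}\right)^{2} = \left(32 - 9\right)^{2} = 23^{2} = 529$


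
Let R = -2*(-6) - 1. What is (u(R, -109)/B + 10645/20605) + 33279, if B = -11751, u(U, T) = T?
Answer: 1611590028077/48425871 ≈ 33280.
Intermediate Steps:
R = 11 (R = 12 - 1 = 11)
(u(R, -109)/B + 10645/20605) + 33279 = (-109/(-11751) + 10645/20605) + 33279 = (-109*(-1/11751) + 10645*(1/20605)) + 33279 = (109/11751 + 2129/4121) + 33279 = 25467068/48425871 + 33279 = 1611590028077/48425871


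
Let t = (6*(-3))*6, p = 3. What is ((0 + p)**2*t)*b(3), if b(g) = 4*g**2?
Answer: -34992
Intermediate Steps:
t = -108 (t = -18*6 = -108)
((0 + p)**2*t)*b(3) = ((0 + 3)**2*(-108))*(4*3**2) = (3**2*(-108))*(4*9) = (9*(-108))*36 = -972*36 = -34992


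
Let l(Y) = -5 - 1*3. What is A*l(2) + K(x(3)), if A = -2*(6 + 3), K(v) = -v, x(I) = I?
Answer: 141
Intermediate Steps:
l(Y) = -8 (l(Y) = -5 - 3 = -8)
A = -18 (A = -2*9 = -18)
A*l(2) + K(x(3)) = -18*(-8) - 1*3 = 144 - 3 = 141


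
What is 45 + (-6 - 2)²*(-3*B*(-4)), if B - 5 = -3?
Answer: 1581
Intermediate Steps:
B = 2 (B = 5 - 3 = 2)
45 + (-6 - 2)²*(-3*B*(-4)) = 45 + (-6 - 2)²*(-3*2*(-4)) = 45 + (-8)²*(-6*(-4)) = 45 + 64*24 = 45 + 1536 = 1581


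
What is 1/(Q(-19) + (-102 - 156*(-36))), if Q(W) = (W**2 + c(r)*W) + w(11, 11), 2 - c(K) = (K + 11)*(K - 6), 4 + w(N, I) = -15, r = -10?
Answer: 1/5514 ≈ 0.00018136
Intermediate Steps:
w(N, I) = -19 (w(N, I) = -4 - 15 = -19)
c(K) = 2 - (-6 + K)*(11 + K) (c(K) = 2 - (K + 11)*(K - 6) = 2 - (11 + K)*(-6 + K) = 2 - (-6 + K)*(11 + K))
Q(W) = -19 + W**2 + 18*W (Q(W) = (W**2 + (68 - 1*(-10)**2 - 5*(-10))*W) - 19 = (W**2 + (68 - 1*100 + 50)*W) - 19 = (W**2 + (68 - 100 + 50)*W) - 19 = (W**2 + 18*W) - 19 = -19 + W**2 + 18*W)
1/(Q(-19) + (-102 - 156*(-36))) = 1/((-19 + (-19)**2 + 18*(-19)) + (-102 - 156*(-36))) = 1/((-19 + 361 - 342) + (-102 + 5616)) = 1/(0 + 5514) = 1/5514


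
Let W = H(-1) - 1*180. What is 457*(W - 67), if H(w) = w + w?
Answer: -113793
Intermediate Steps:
H(w) = 2*w
W = -182 (W = 2*(-1) - 1*180 = -2 - 180 = -182)
457*(W - 67) = 457*(-182 - 67) = 457*(-249) = -113793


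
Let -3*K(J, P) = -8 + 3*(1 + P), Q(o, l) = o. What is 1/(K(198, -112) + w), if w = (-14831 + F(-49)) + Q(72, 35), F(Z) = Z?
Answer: -3/44083 ≈ -6.8053e-5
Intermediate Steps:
K(J, P) = 5/3 - P (K(J, P) = -(-8 + 3*(1 + P))/3 = -(-8 + (3 + 3*P))/3 = -(-5 + 3*P)/3 = 5/3 - P)
w = -14808 (w = (-14831 - 49) + 72 = -14880 + 72 = -14808)
1/(K(198, -112) + w) = 1/((5/3 - 1*(-112)) - 14808) = 1/((5/3 + 112) - 14808) = 1/(341/3 - 14808) = 1/(-44083/3) = -3/44083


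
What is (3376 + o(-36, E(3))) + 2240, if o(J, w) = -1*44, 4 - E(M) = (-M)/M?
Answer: 5572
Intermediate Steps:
E(M) = 5 (E(M) = 4 - (-M)/M = 4 - 1*(-1) = 4 + 1 = 5)
o(J, w) = -44
(3376 + o(-36, E(3))) + 2240 = (3376 - 44) + 2240 = 3332 + 2240 = 5572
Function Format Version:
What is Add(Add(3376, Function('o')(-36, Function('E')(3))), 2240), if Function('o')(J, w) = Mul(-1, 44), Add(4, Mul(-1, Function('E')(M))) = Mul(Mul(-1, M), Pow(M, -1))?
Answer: 5572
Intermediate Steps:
Function('E')(M) = 5 (Function('E')(M) = Add(4, Mul(-1, Mul(Mul(-1, M), Pow(M, -1)))) = Add(4, Mul(-1, -1)) = Add(4, 1) = 5)
Function('o')(J, w) = -44
Add(Add(3376, Function('o')(-36, Function('E')(3))), 2240) = Add(Add(3376, -44), 2240) = Add(3332, 2240) = 5572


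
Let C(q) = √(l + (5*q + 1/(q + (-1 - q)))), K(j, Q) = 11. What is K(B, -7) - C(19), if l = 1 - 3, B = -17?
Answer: 11 - 2*√23 ≈ 1.4083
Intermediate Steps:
l = -2
C(q) = √(-3 + 5*q) (C(q) = √(-2 + (5*q + 1/(q + (-1 - q)))) = √(-2 + (5*q + 1/(-1))) = √(-2 + (5*q - 1)) = √(-2 + (-1 + 5*q)) = √(-3 + 5*q))
K(B, -7) - C(19) = 11 - √(-3 + 5*19) = 11 - √(-3 + 95) = 11 - √92 = 11 - 2*√23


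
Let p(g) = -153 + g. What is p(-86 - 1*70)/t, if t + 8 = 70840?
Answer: -309/70832 ≈ -0.0043624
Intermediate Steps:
t = 70832 (t = -8 + 70840 = 70832)
p(-86 - 1*70)/t = (-153 + (-86 - 1*70))/70832 = (-153 + (-86 - 70))*(1/70832) = (-153 - 156)*(1/70832) = -309*1/70832 = -309/70832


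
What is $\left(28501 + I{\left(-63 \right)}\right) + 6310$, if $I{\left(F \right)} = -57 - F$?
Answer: $34817$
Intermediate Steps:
$\left(28501 + I{\left(-63 \right)}\right) + 6310 = \left(28501 - -6\right) + 6310 = \left(28501 + \left(-57 + 63\right)\right) + 6310 = \left(28501 + 6\right) + 6310 = 28507 + 6310 = 34817$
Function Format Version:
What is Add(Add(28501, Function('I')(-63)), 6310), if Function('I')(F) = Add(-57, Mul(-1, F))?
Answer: 34817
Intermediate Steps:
Add(Add(28501, Function('I')(-63)), 6310) = Add(Add(28501, Add(-57, Mul(-1, -63))), 6310) = Add(Add(28501, Add(-57, 63)), 6310) = Add(Add(28501, 6), 6310) = Add(28507, 6310) = 34817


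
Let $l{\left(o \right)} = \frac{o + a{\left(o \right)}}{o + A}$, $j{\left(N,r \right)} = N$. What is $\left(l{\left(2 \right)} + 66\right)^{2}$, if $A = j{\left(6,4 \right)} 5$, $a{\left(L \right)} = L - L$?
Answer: $\frac{1117249}{256} \approx 4364.3$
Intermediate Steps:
$a{\left(L \right)} = 0$
$A = 30$ ($A = 6 \cdot 5 = 30$)
$l{\left(o \right)} = \frac{o}{30 + o}$ ($l{\left(o \right)} = \frac{o + 0}{o + 30} = \frac{o}{30 + o}$)
$\left(l{\left(2 \right)} + 66\right)^{2} = \left(\frac{2}{30 + 2} + 66\right)^{2} = \left(\frac{2}{32} + 66\right)^{2} = \left(2 \cdot \frac{1}{32} + 66\right)^{2} = \left(\frac{1}{16} + 66\right)^{2} = \left(\frac{1057}{16}\right)^{2} = \frac{1117249}{256}$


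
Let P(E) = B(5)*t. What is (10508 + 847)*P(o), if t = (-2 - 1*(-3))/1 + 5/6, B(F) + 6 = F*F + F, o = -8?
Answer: 499620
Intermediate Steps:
B(F) = -6 + F + F² (B(F) = -6 + (F*F + F) = -6 + (F² + F) = -6 + (F + F²) = -6 + F + F²)
t = 11/6 (t = (-2 + 3)*1 + 5*(⅙) = 1*1 + ⅚ = 1 + ⅚ = 11/6 ≈ 1.8333)
P(E) = 44 (P(E) = (-6 + 5 + 5²)*(11/6) = (-6 + 5 + 25)*(11/6) = 24*(11/6) = 44)
(10508 + 847)*P(o) = (10508 + 847)*44 = 11355*44 = 499620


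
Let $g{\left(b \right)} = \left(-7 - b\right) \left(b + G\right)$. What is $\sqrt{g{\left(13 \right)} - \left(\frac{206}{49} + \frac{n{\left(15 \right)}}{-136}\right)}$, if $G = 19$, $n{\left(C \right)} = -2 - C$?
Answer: $\frac{i \sqrt{505154}}{28} \approx 25.384 i$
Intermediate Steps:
$g{\left(b \right)} = \left(-7 - b\right) \left(19 + b\right)$ ($g{\left(b \right)} = \left(-7 - b\right) \left(b + 19\right) = \left(-7 - b\right) \left(19 + b\right)$)
$\sqrt{g{\left(13 \right)} - \left(\frac{206}{49} + \frac{n{\left(15 \right)}}{-136}\right)} = \sqrt{\left(-133 - 13^{2} - 338\right) - \left(\frac{206}{49} + \frac{-2 - 15}{-136}\right)} = \sqrt{\left(-133 - 169 - 338\right) - \left(206 \cdot \frac{1}{49} + \left(-2 - 15\right) \left(- \frac{1}{136}\right)\right)} = \sqrt{\left(-133 - 169 - 338\right) - \left(\frac{206}{49} - - \frac{1}{8}\right)} = \sqrt{-640 - \left(\frac{206}{49} + \frac{1}{8}\right)} = \sqrt{-640 - \frac{1697}{392}} = \sqrt{- \frac{252577}{392}} = \frac{i \sqrt{505154}}{28}$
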